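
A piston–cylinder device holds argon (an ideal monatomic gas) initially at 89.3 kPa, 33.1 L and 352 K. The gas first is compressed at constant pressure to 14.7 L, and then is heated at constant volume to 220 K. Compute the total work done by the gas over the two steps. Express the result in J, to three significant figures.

Step 1 (isobaric): W = PΔV = (89.3 kPa)(14.7 − 33.1 L) = -1643 J.
Step 2 (isochoric): W = 0 (constant volume).
W_total = -1643 + 0 = -1643 J.

W_total ≈ -1640 J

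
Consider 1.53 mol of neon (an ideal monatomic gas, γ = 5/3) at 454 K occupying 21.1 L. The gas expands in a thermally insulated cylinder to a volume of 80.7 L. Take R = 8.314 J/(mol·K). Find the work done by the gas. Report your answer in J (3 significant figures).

W ≈ 5120 J

Adiabatic: TV^(γ−1) = const with γ = 5/3.
T₂ = T₁ (V₁/V₂)^(γ−1) = 454 × (21.1/80.7)^0.667 = 454 × 0.4089 = 185.6 K.
W_by = nCᵥ(T₁ − T₂) = (1.53)(12.47)(454 − 185.6) = 5121 J.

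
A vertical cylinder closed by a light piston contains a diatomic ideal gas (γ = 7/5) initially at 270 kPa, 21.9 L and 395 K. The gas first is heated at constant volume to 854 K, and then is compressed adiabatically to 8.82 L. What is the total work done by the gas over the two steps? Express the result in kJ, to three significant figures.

W_total ≈ -14.0 kJ

Step 1 (isochoric): W = 0 (constant volume).
After step 1: P = 583.7 kPa (V unchanged).
Step 2 (adiabatic): W = (P₁V₁ − P₂V₂)/(γ−1) = (12784 − 18393)/0.4 = -14023 J.
W_total = 0 − 14023 = -14023 J.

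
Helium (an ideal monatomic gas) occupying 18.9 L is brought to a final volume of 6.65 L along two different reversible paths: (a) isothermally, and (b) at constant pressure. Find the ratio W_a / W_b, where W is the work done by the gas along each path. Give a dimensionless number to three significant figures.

W_a / W_b ≈ 1.61

Path (a) isothermal: W = P₁V₁ ln(V₂/V₁) → W_a/(P₁V₁) = -1.045.
Path (b) isobaric: W = P₁(V₂ − V₁) → W_b/(P₁V₁) = -0.6481.
W_a / W_b = -1.045 / -0.6481 = 1.612.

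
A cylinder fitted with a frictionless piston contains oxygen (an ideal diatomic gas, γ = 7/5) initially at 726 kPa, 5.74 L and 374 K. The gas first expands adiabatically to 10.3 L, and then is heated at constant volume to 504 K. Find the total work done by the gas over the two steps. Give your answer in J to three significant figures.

Step 1 (adiabatic): W = (P₁V₁ − P₂V₂)/(γ−1) = (4167 − 3298)/0.4 = 2173 J.
Step 2 (isochoric): W = 0 (constant volume).
W_total = 2173 + 0 = 2173 J.

W_total ≈ 2170 J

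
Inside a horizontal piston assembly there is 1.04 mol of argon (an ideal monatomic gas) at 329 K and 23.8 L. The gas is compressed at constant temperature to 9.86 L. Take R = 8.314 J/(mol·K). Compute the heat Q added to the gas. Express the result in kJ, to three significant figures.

Isothermal ⇒ ΔU = 0, so Q = W = nRT ln(V₂/V₁).
Q = (1.04)(8.314)(329) ln(9.86/23.8) = 2845 × -0.8812 = -2507 J.

Q ≈ -2.51 kJ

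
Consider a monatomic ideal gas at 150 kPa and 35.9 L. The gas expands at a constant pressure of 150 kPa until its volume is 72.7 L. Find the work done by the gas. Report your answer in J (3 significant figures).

W ≈ 5520 J

Isobaric: W = P ΔV.
W = (150 kPa)(72.7 − 35.9 L) = (150)(36.8) = 5520 J.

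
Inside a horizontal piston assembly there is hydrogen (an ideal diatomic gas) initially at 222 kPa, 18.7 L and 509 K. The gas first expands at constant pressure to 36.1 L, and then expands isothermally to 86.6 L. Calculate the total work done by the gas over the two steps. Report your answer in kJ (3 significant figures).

W_total ≈ 10.9 kJ

Step 1 (isobaric): W = PΔV = (222 kPa)(36.1 − 18.7 L) = 3863 J.
After step 1: P = 222 kPa, V = 36.1 L, T = 982.6 K.
Step 2 (isothermal): W = P₁V₁ ln(V₂/V₁) = (8014) ln(86.6/36.1) = 7012 J.
W_total = 3863 + 7012 = 10875 J.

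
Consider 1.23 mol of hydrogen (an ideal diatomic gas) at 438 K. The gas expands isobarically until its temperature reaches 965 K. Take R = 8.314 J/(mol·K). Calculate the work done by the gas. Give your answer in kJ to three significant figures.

W ≈ 5.39 kJ

Isobaric: W = P ΔV = nR ΔT.
W = (1.23)(8.314)(965 − 438) = 5389 J.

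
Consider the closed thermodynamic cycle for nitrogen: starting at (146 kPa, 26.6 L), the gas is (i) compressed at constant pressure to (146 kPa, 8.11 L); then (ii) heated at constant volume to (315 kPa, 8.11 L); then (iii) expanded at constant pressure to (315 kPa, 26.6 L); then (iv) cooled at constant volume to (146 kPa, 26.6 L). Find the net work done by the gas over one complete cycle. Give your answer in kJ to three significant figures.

W_net ≈ 3.12 kJ

Constant-volume legs do no work.
W(i) = (146)(8.11 − 26.6) = -2700 J; W(iii) = (315)(26.6 − 8.11) = 5824 J.
W_net = -2700 + 5824 = 3125 J (the clockwise enclosed area).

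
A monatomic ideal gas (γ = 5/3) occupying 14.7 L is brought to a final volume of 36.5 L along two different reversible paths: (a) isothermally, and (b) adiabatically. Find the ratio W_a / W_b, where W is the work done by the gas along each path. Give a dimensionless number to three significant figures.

Path (a) isothermal: W = P₁V₁ ln(V₂/V₁) → W_a/(P₁V₁) = 0.9095.
Path (b) adiabatic: W = P₁V₁(1 − (V₁/V₂)^(γ−1))/(γ−1) → W_b/(P₁V₁) = 0.682.
W_a / W_b = 0.9095 / 0.682 = 1.334.

W_a / W_b ≈ 1.33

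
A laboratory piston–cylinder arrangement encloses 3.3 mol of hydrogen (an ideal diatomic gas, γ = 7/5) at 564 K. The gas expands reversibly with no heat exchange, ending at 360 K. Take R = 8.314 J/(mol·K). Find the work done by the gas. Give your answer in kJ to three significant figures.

Adiabatic ⇒ Q = 0, so W_by = −ΔU = nCᵥ(T₁ − T₂).
Cᵥ = 5R/2 = 20.79 J/(mol·K).
W = (3.3)(20.79)(564 − 360) = 13992 J.

W ≈ 14.0 kJ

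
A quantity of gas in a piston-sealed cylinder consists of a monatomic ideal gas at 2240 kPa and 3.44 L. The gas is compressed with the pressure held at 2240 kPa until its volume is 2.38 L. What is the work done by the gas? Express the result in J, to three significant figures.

Isobaric: W = P ΔV.
W = (2240 kPa)(2.38 − 3.44 L) = (2240)(-1.06) = -2374 J.

W ≈ -2370 J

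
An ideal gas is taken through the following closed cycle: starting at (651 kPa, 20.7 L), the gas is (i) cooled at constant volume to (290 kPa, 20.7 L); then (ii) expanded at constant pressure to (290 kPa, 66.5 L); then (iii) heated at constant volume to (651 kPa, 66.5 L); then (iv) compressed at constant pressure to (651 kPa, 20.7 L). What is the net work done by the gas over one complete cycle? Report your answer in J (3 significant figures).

Constant-volume legs do no work.
W(ii) = (290)(66.5 − 20.7) = 13282 J; W(iv) = (651)(20.7 − 66.5) = -29816 J.
W_net = 13282 − 29816 = -16534 J (the counter-clockwise enclosed area).

W_net ≈ -16500 J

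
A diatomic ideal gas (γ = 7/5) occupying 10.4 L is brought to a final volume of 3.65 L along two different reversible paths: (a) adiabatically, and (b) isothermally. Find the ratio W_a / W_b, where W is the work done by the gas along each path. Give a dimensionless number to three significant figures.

Path (a) adiabatic: W = P₁V₁(1 − (V₁/V₂)^(γ−1))/(γ−1) → W_a/(P₁V₁) = -1.3.
Path (b) isothermal: W = P₁V₁ ln(V₂/V₁) → W_b/(P₁V₁) = -1.047.
W_a / W_b = -1.3 / -1.047 = 1.242.

W_a / W_b ≈ 1.24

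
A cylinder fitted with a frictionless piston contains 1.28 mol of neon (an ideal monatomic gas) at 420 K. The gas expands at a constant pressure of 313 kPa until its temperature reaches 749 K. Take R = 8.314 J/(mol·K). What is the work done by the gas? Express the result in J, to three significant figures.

W ≈ 3500 J

Isobaric: W = P ΔV = nR ΔT.
W = (1.28)(8.314)(749 − 420) = 3501 J.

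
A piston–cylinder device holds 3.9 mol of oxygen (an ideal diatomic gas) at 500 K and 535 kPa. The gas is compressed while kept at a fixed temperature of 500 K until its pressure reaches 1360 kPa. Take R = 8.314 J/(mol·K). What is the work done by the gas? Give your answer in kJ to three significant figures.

W ≈ -15.1 kJ

Isothermal process: W = nRT ln(V₂/V₁) = nRT ln(P₁/P₂).
W = (3.9)(8.314)(500) × ln(535/1360)
  = 16212 × ln(0.3934) = 16212 × -0.933
W_by_gas = -15126 J.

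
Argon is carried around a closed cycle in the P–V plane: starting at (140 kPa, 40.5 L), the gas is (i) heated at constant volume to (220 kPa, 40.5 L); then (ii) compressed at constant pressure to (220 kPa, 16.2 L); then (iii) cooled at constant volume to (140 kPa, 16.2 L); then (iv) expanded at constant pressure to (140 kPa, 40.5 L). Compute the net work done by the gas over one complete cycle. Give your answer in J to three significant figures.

W_net ≈ -1940 J

Constant-volume legs do no work.
W(ii) = (220)(16.2 − 40.5) = -5346 J; W(iv) = (140)(40.5 − 16.2) = 3402 J.
W_net = -5346 + 3402 = -1944 J (the counter-clockwise enclosed area).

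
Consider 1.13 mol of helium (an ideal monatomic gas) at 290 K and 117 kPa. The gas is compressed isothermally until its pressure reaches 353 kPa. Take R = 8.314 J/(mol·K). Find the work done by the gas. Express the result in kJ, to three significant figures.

Isothermal process: W = nRT ln(V₂/V₁) = nRT ln(P₁/P₂).
W = (1.13)(8.314)(290) × ln(117/353)
  = 2724 × ln(0.3314) = 2724 × -1.104
W_by_gas = -3009 J.

W ≈ -3.01 kJ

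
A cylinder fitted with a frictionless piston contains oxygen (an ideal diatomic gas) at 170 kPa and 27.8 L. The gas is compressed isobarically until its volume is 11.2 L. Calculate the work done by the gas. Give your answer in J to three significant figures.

W ≈ -2820 J

Isobaric: W = P ΔV.
W = (170 kPa)(11.2 − 27.8 L) = (170)(-16.6) = -2822 J.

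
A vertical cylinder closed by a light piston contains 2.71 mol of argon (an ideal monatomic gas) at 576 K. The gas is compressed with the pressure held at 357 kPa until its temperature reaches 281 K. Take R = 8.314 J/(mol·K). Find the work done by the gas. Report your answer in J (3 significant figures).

W ≈ -6650 J

Isobaric: W = P ΔV = nR ΔT.
W = (2.71)(8.314)(281 − 576) = -6647 J.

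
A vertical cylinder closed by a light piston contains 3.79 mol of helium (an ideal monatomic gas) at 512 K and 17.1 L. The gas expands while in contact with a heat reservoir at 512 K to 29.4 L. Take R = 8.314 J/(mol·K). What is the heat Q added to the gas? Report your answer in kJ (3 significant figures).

Q ≈ 8.74 kJ

Isothermal ⇒ ΔU = 0, so Q = W = nRT ln(V₂/V₁).
Q = (3.79)(8.314)(512) ln(29.4/17.1) = 16133 × 0.5419 = 8743 J.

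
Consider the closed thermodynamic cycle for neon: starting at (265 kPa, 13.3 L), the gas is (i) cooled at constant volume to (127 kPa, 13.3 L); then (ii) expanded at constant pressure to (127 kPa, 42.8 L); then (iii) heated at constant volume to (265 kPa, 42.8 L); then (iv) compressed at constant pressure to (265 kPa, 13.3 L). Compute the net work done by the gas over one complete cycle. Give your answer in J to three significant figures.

W_net ≈ -4070 J

Constant-volume legs do no work.
W(ii) = (127)(42.8 − 13.3) = 3746 J; W(iv) = (265)(13.3 − 42.8) = -7817 J.
W_net = 3746 − 7817 = -4071 J (the counter-clockwise enclosed area).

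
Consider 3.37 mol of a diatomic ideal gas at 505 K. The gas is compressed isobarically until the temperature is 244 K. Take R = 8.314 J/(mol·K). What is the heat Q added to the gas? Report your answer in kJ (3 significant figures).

Q ≈ -25.6 kJ

Isobaric: W = nRΔT = (3.37)(8.314)(-261) = -7313 J.
ΔU = nCᵥΔT with Cᵥ = 5R/2: ΔU = (3.37)(20.79)(-261) = -18282 J.
Q = ΔU + W = -18282 − 7313 = -25595 J.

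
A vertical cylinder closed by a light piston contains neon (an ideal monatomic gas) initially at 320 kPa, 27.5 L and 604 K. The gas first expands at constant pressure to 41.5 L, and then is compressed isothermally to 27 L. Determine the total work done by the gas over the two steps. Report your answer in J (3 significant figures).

Step 1 (isobaric): W = PΔV = (320 kPa)(41.5 − 27.5 L) = 4480 J.
After step 1: P = 320 kPa, V = 41.5 L, T = 911.5 K.
Step 2 (isothermal): W = P₁V₁ ln(V₂/V₁) = (13280) ln(27/41.5) = -5708 J.
W_total = 4480 − 5708 = -1228 J.

W_total ≈ -1230 J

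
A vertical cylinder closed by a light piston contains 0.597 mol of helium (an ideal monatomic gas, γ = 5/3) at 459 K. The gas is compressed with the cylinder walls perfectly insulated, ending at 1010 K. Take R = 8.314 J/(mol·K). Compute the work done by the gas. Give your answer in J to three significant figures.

Adiabatic ⇒ Q = 0, so W_by = −ΔU = nCᵥ(T₁ − T₂).
Cᵥ = 3R/2 = 12.47 J/(mol·K).
W = (0.597)(12.47)(459 − 1010) = -4102 J.

W ≈ -4100 J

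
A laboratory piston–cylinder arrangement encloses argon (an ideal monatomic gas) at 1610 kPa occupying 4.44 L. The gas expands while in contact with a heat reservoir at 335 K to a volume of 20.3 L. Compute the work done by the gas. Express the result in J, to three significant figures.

Isothermal: W = nRT ln(V₂/V₁) = P₁V₁ ln(V₂/V₁).
P₁V₁ = (1610 kPa)(4.44 L) = 7148 J.
W = 7148 × ln(20.3/4.44) = 7148 × 1.52
W_by_gas = 10865 J.

W ≈ 10900 J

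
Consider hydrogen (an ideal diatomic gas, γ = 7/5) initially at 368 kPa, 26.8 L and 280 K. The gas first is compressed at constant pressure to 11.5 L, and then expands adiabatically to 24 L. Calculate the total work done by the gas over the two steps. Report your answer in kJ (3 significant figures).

W_total ≈ -2.93 kJ

Step 1 (isobaric): W = PΔV = (368 kPa)(11.5 − 26.8 L) = -5630 J.
After step 1: P = 368 kPa, V = 11.5 L, T = 120.1 K.
Step 2 (adiabatic): W = (P₁V₁ − P₂V₂)/(γ−1) = (4232 − 3153)/0.4 = 2697 J.
W_total = -5630 + 2697 = -2933 J.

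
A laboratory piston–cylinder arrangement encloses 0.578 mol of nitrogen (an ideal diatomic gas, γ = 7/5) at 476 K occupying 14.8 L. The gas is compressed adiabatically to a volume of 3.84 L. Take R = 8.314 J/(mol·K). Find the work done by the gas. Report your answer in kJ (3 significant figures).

W ≈ -4.09 kJ

Adiabatic: TV^(γ−1) = const with γ = 7/5.
T₂ = T₁ (V₁/V₂)^(γ−1) = 476 × (14.8/3.84)^0.4 = 476 × 1.715 = 816.5 K.
W_by = nCᵥ(T₁ − T₂) = (0.578)(20.79)(476 − 816.5) = -4091 J.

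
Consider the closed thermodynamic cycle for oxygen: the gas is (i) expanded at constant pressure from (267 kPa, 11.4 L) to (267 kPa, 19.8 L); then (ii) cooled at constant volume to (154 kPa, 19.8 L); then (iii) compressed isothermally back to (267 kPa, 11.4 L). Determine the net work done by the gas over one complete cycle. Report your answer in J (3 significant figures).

W_net ≈ 559 J

Leg (i): W = PΔV = (267)(19.8 − 11.4) = 2243 J.
Leg (ii): W = 0.
Leg (iii): W = PᵢVᵢ ln(V_f/Vᵢ) = (3049) ln(11.4/19.8) = -1683 J.
W_net = 2243 − 1683 = 559.4 J.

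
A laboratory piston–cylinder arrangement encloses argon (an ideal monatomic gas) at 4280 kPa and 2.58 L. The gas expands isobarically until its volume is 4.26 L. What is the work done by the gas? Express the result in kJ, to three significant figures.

W ≈ 7.19 kJ

Isobaric: W = P ΔV.
W = (4280 kPa)(4.26 − 2.58 L) = (4280)(1.68) = 7190 J.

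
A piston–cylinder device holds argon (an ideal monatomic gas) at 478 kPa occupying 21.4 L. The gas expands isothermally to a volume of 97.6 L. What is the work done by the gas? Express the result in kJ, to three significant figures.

Isothermal: W = nRT ln(V₂/V₁) = P₁V₁ ln(V₂/V₁).
P₁V₁ = (478 kPa)(21.4 L) = 10229 J.
W = 10229 × ln(97.6/21.4) = 10229 × 1.517
W_by_gas = 15523 J.

W ≈ 15.5 kJ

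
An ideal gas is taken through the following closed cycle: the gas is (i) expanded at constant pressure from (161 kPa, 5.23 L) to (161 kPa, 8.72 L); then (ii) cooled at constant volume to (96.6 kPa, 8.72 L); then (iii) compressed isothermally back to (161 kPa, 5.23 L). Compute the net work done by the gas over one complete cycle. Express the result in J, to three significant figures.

W_net ≈ 131 J

Leg (i): W = PΔV = (161)(8.72 − 5.23) = 561.9 J.
Leg (ii): W = 0.
Leg (iii): W = PᵢVᵢ ln(V_f/Vᵢ) = (842.4) ln(5.23/8.72) = -430.6 J.
W_net = 561.9 − 430.6 = 131.3 J.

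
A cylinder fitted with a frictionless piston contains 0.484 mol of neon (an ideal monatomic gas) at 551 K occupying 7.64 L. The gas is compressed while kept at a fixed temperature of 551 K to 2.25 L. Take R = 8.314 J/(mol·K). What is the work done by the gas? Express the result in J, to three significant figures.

Isothermal: W = nRT ln(V₂/V₁).
W = (0.484)(8.314)(551) × ln(2.25/7.64)
  = 2217 × -1.222
W_by_gas = -2710 J.

W ≈ -2710 J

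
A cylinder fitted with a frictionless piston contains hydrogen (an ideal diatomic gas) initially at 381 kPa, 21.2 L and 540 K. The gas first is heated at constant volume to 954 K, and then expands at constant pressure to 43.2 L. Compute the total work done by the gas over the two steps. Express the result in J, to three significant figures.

W_total ≈ 14800 J

Step 1 (isochoric): W = 0 (constant volume).
After step 1: P = 673.1 kPa (V unchanged).
Step 2 (isobaric): W = PΔV = (673.1 kPa)(43.2 − 21.2 L) = 14808 J.
W_total = 0 + 14808 = 14808 J.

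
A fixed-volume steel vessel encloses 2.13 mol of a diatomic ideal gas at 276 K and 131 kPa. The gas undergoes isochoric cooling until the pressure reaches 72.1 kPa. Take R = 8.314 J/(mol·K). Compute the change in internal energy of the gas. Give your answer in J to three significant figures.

Constant volume ⇒ W = 0, so Q = ΔU = nCᵥΔT with Cᵥ = 5R/2 = 20.79 J/(mol·K).
At constant V, T₂/T₁ = P₂/P₁ ⇒ ΔT = T₁(P₂/P₁ − 1) = 276·(72.1/131 − 1) = -124.1 K.
ΔU = (2.13)(20.79)(-124.1) = -5494 J.

ΔU ≈ -5490 J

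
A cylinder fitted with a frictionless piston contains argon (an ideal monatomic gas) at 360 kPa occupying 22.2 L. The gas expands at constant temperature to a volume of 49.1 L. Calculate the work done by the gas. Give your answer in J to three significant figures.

Isothermal: W = nRT ln(V₂/V₁) = P₁V₁ ln(V₂/V₁).
P₁V₁ = (360 kPa)(22.2 L) = 7992 J.
W = 7992 × ln(49.1/22.2) = 7992 × 0.7938
W_by_gas = 6344 J.

W ≈ 6340 J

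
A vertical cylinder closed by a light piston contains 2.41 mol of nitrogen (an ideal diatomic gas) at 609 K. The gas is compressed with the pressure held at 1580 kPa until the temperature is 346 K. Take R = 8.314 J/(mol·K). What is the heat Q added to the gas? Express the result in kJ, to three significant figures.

Q ≈ -18.4 kJ

Isobaric: W = nRΔT = (2.41)(8.314)(-263) = -5270 J.
ΔU = nCᵥΔT with Cᵥ = 5R/2: ΔU = (2.41)(20.79)(-263) = -13174 J.
Q = ΔU + W = -13174 − 5270 = -18444 J.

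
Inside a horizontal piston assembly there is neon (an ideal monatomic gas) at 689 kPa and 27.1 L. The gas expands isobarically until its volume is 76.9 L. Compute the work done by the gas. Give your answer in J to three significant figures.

Isobaric: W = P ΔV.
W = (689 kPa)(76.9 − 27.1 L) = (689)(49.8) = 34312 J.

W ≈ 34300 J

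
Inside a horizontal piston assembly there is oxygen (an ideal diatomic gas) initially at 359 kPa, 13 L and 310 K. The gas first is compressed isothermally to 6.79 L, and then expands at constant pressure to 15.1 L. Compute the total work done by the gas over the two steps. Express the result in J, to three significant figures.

W_total ≈ 2680 J

Step 1 (isothermal): W = P₁V₁ ln(V₂/V₁) = (4667) ln(6.79/13) = -3031 J.
After step 1: P = 687.3 kPa, V = 6.79 L, T = 310 K.
Step 2 (isobaric): W = PΔV = (687.3 kPa)(15.1 − 6.79 L) = 5712 J.
W_total = -3031 + 5712 = 2681 J.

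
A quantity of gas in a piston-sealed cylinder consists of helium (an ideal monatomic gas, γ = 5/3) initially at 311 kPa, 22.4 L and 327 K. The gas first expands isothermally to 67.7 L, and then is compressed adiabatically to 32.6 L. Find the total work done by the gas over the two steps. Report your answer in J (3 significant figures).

W_total ≈ 1150 J

Step 1 (isothermal): W = P₁V₁ ln(V₂/V₁) = (6966) ln(67.7/22.4) = 7705 J.
After step 1: P = 102.9 kPa, V = 67.7 L, T = 327 K.
Step 2 (adiabatic): W = (P₁V₁ − P₂V₂)/(γ−1) = (6966 − 11339)/0.667 = -6559 J.
W_total = 7705 − 6559 = 1146 J.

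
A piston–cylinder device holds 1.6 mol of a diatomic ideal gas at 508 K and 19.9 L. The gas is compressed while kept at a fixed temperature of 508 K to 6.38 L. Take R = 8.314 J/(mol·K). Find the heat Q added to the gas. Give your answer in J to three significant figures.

Isothermal ⇒ ΔU = 0, so Q = W = nRT ln(V₂/V₁).
Q = (1.6)(8.314)(508) ln(6.38/19.9) = 6758 × -1.138 = -7687 J.

Q ≈ -7690 J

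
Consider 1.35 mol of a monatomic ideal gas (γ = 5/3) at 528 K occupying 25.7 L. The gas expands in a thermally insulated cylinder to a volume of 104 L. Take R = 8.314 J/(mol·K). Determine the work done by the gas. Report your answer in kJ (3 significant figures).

Adiabatic: TV^(γ−1) = const with γ = 5/3.
T₂ = T₁ (V₁/V₂)^(γ−1) = 528 × (25.7/104)^0.667 = 528 × 0.3938 = 207.9 K.
W_by = nCᵥ(T₁ − T₂) = (1.35)(12.47)(528 − 207.9) = 5389 J.

W ≈ 5.39 kJ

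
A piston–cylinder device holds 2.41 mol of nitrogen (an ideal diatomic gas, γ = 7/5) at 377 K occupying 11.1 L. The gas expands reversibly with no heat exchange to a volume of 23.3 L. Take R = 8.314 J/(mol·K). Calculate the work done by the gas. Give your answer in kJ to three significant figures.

Adiabatic: TV^(γ−1) = const with γ = 7/5.
T₂ = T₁ (V₁/V₂)^(γ−1) = 377 × (11.1/23.3)^0.4 = 377 × 0.7433 = 280.2 K.
W_by = nCᵥ(T₁ − T₂) = (2.41)(20.79)(377 − 280.2) = 4847 J.

W ≈ 4.85 kJ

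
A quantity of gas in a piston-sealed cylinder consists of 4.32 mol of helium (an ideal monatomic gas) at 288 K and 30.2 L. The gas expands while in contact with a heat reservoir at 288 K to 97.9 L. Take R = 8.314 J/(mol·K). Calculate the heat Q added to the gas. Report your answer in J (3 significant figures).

Q ≈ 12200 J

Isothermal ⇒ ΔU = 0, so Q = W = nRT ln(V₂/V₁).
Q = (4.32)(8.314)(288) ln(97.9/30.2) = 10344 × 1.176 = 12166 J.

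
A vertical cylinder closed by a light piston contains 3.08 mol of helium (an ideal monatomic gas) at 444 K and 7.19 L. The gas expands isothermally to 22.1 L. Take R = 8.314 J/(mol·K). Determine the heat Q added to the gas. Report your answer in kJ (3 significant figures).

Isothermal ⇒ ΔU = 0, so Q = W = nRT ln(V₂/V₁).
Q = (3.08)(8.314)(444) ln(22.1/7.19) = 11370 × 1.123 = 12767 J.

Q ≈ 12.8 kJ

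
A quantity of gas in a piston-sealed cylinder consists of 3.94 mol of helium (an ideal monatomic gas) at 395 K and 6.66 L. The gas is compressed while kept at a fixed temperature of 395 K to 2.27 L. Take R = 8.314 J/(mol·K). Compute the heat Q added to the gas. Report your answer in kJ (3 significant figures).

Isothermal ⇒ ΔU = 0, so Q = W = nRT ln(V₂/V₁).
Q = (3.94)(8.314)(395) ln(2.27/6.66) = 12939 × -1.076 = -13927 J.

Q ≈ -13.9 kJ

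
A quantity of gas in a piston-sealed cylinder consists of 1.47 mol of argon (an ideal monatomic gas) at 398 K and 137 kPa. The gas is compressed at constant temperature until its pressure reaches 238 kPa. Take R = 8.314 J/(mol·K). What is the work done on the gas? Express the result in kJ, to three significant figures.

W ≈ 2.69 kJ

Isothermal process: W = nRT ln(V₂/V₁) = nRT ln(P₁/P₂).
W = (1.47)(8.314)(398) × ln(137/238)
  = 4864 × ln(0.5756) = 4864 × -0.5523
W_by_gas = -2686 J; work on gas = −W_by = 2686 J.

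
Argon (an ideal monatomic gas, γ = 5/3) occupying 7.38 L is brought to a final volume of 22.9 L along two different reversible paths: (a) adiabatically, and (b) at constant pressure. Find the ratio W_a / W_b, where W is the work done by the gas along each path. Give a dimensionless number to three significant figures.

W_a / W_b ≈ 0.378

Path (a) adiabatic: W = P₁V₁(1 − (V₁/V₂)^(γ−1))/(γ−1) → W_a/(P₁V₁) = 0.7949.
Path (b) isobaric: W = P₁(V₂ − V₁) → W_b/(P₁V₁) = 2.103.
W_a / W_b = 0.7949 / 2.103 = 0.378.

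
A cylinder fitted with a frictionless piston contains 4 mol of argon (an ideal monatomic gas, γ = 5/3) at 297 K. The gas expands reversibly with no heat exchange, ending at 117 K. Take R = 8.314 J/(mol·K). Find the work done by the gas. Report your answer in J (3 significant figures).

W ≈ 8980 J

Adiabatic ⇒ Q = 0, so W_by = −ΔU = nCᵥ(T₁ − T₂).
Cᵥ = 3R/2 = 12.47 J/(mol·K).
W = (4)(12.47)(297 − 117) = 8979 J.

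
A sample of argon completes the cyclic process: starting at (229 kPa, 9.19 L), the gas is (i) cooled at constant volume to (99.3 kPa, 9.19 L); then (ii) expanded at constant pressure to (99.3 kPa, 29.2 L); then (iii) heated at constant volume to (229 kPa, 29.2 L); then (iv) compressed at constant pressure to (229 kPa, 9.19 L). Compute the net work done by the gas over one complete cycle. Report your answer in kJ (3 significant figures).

W_net ≈ -2.60 kJ

Constant-volume legs do no work.
W(ii) = (99.3)(29.2 − 9.19) = 1987 J; W(iv) = (229)(9.19 − 29.2) = -4582 J.
W_net = 1987 − 4582 = -2595 J (the counter-clockwise enclosed area).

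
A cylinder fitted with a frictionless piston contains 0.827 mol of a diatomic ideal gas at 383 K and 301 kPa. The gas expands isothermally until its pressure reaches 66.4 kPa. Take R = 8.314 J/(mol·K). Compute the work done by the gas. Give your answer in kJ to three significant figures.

W ≈ 3.98 kJ

Isothermal process: W = nRT ln(V₂/V₁) = nRT ln(P₁/P₂).
W = (0.827)(8.314)(383) × ln(301/66.4)
  = 2633 × ln(4.533) = 2633 × 1.511
W_by_gas = 3980 J.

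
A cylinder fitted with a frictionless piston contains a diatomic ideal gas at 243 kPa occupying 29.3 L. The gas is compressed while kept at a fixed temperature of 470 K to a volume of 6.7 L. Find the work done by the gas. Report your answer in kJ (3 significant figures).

W ≈ -10.5 kJ

Isothermal: W = nRT ln(V₂/V₁) = P₁V₁ ln(V₂/V₁).
P₁V₁ = (243 kPa)(29.3 L) = 7120 J.
W = 7120 × ln(6.7/29.3) = 7120 × -1.475
W_by_gas = -10505 J.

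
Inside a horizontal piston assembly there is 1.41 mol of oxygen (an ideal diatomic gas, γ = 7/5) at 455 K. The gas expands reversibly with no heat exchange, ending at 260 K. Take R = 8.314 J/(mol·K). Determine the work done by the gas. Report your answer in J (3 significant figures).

W ≈ 5710 J

Adiabatic ⇒ Q = 0, so W_by = −ΔU = nCᵥ(T₁ − T₂).
Cᵥ = 5R/2 = 20.79 J/(mol·K).
W = (1.41)(20.79)(455 − 260) = 5715 J.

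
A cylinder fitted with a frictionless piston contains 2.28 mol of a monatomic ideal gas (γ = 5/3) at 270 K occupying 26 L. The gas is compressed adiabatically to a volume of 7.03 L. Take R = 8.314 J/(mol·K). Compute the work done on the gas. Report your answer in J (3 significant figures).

Adiabatic: TV^(γ−1) = const with γ = 5/3.
T₂ = T₁ (V₁/V₂)^(γ−1) = 270 × (26/7.03)^0.667 = 270 × 2.392 = 645.7 K.
W_by = nCᵥ(T₁ − T₂) = (2.28)(12.47)(270 − 645.7) = -10683 J.
Work on gas = −W_by = 10683 J.

W ≈ 10700 J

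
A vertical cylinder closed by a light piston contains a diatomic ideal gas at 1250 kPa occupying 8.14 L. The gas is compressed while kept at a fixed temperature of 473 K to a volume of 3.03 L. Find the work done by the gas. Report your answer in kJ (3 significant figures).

Isothermal: W = nRT ln(V₂/V₁) = P₁V₁ ln(V₂/V₁).
P₁V₁ = (1250 kPa)(8.14 L) = 10175 J.
W = 10175 × ln(3.03/8.14) = 10175 × -0.9882
W_by_gas = -10055 J.

W ≈ -10.1 kJ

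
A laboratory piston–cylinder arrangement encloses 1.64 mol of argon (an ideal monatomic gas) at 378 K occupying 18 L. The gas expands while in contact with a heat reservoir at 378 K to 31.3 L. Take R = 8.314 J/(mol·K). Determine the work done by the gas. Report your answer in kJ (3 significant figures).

W ≈ 2.85 kJ

Isothermal: W = nRT ln(V₂/V₁).
W = (1.64)(8.314)(378) × ln(31.3/18)
  = 5154 × 0.5532
W_by_gas = 2851 J.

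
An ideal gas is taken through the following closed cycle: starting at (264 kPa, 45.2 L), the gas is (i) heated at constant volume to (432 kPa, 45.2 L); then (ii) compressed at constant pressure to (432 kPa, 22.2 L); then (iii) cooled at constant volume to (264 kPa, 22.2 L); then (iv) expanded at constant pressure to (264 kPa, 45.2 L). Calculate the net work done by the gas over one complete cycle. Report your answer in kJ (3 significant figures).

Constant-volume legs do no work.
W(ii) = (432)(22.2 − 45.2) = -9936 J; W(iv) = (264)(45.2 − 22.2) = 6072 J.
W_net = -9936 + 6072 = -3864 J (the counter-clockwise enclosed area).

W_net ≈ -3.86 kJ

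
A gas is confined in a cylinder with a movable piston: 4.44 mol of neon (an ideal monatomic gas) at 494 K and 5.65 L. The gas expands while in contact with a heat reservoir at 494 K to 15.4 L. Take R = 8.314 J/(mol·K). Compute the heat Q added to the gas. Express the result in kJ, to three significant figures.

Q ≈ 18.3 kJ

Isothermal ⇒ ΔU = 0, so Q = W = nRT ln(V₂/V₁).
Q = (4.44)(8.314)(494) ln(15.4/5.65) = 18236 × 1.003 = 18285 J.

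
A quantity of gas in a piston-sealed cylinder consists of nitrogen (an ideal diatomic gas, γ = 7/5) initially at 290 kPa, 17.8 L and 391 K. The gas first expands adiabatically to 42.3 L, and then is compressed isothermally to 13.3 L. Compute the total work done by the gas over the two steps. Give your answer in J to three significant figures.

Step 1 (adiabatic): W = (P₁V₁ − P₂V₂)/(γ−1) = (5162 − 3651)/0.4 = 3777 J.
After step 1: P = 86.32 kPa, V = 42.3 L, T = 276.6 K.
Step 2 (isothermal): W = P₁V₁ ln(V₂/V₁) = (3651) ln(13.3/42.3) = -4225 J.
W_total = 3777 − 4225 = -448 J.

W_total ≈ -448 J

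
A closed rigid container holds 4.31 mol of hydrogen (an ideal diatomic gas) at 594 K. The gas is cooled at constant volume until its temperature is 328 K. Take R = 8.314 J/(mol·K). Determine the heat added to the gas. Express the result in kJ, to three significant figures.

Q ≈ -23.8 kJ

Constant volume ⇒ W = 0, so Q = ΔU = nCᵥΔT with Cᵥ = 5R/2 = 20.79 J/(mol·K).
ΔU = (4.31)(20.79)(328 − 594) = -23829 J.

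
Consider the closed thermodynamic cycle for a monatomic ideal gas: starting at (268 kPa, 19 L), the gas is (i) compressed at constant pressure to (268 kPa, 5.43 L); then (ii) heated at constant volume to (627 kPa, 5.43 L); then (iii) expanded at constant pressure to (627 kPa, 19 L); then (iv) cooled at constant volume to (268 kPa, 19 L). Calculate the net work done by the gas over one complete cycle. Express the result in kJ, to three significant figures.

Constant-volume legs do no work.
W(i) = (268)(5.43 − 19) = -3637 J; W(iii) = (627)(19 − 5.43) = 8508 J.
W_net = -3637 + 8508 = 4872 J (the clockwise enclosed area).

W_net ≈ 4.87 kJ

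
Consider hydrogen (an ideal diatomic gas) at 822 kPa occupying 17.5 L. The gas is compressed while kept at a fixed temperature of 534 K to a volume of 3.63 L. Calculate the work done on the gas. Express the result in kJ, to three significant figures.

Isothermal: W = nRT ln(V₂/V₁) = P₁V₁ ln(V₂/V₁).
P₁V₁ = (822 kPa)(17.5 L) = 14385 J.
W = 14385 × ln(3.63/17.5) = 14385 × -1.573
W_by_gas = -22627 J; work on gas = −W_by = 22627 J.

W ≈ 22.6 kJ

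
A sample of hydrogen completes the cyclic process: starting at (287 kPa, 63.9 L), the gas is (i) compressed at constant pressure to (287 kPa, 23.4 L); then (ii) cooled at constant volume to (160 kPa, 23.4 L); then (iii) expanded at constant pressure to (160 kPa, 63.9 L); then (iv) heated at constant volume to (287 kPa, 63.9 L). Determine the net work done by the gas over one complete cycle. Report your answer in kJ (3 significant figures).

W_net ≈ -5.14 kJ

Constant-volume legs do no work.
W(i) = (287)(23.4 − 63.9) = -11624 J; W(iii) = (160)(63.9 − 23.4) = 6480 J.
W_net = -11624 + 6480 = -5144 J (the counter-clockwise enclosed area).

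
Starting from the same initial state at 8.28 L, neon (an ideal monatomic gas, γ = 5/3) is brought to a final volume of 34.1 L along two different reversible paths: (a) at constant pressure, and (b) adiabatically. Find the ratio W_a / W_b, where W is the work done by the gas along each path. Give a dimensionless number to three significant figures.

W_a / W_b ≈ 3.40

Path (a) isobaric: W = P₁(V₂ − V₁) → W_a/(P₁V₁) = 3.118.
Path (b) adiabatic: W = P₁V₁(1 − (V₁/V₂)^(γ−1))/(γ−1) → W_b/(P₁V₁) = 0.9162.
W_a / W_b = 3.118 / 0.9162 = 3.404.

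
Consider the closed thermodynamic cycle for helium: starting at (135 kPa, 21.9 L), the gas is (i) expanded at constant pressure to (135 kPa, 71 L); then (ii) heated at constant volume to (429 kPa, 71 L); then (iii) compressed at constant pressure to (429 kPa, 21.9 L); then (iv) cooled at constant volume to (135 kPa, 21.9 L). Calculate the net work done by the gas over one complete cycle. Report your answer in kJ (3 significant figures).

Constant-volume legs do no work.
W(i) = (135)(71 − 21.9) = 6628 J; W(iii) = (429)(21.9 − 71) = -21064 J.
W_net = 6628 − 21064 = -14435 J (the counter-clockwise enclosed area).

W_net ≈ -14.4 kJ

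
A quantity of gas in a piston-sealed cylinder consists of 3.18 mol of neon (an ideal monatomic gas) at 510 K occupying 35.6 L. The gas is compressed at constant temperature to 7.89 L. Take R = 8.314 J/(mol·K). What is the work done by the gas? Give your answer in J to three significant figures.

Isothermal: W = nRT ln(V₂/V₁).
W = (3.18)(8.314)(510) × ln(7.89/35.6)
  = 13484 × -1.507
W_by_gas = -20316 J.

W ≈ -20300 J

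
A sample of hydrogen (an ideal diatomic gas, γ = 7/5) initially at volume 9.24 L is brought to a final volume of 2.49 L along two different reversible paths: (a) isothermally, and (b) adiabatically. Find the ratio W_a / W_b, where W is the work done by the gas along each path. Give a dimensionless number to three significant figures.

Path (a) isothermal: W = P₁V₁ ln(V₂/V₁) → W_a/(P₁V₁) = -1.311.
Path (b) adiabatic: W = P₁V₁(1 − (V₁/V₂)^(γ−1))/(γ−1) → W_b/(P₁V₁) = -1.724.
W_a / W_b = -1.311 / -1.724 = 0.7606.

W_a / W_b ≈ 0.761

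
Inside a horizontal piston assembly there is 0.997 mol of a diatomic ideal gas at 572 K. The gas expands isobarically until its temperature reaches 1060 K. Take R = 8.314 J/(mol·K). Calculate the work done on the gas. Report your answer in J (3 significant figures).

W ≈ -4050 J

Isobaric: W = P ΔV = nR ΔT.
W = (0.997)(8.314)(1060 − 572) = 4045 J.
Work on gas = −W_by = -4045 J.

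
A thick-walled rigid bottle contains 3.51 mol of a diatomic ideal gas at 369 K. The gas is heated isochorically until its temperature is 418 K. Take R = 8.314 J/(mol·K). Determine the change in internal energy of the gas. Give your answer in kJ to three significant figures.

ΔU ≈ 3.57 kJ

Constant volume ⇒ W = 0, so Q = ΔU = nCᵥΔT with Cᵥ = 5R/2 = 20.79 J/(mol·K).
ΔU = (3.51)(20.79)(418 − 369) = 3575 J.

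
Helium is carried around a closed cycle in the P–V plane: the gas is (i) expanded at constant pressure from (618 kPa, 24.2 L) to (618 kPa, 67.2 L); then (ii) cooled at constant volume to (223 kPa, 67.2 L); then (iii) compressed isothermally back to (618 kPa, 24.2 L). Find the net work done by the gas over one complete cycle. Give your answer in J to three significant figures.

Leg (i): W = PΔV = (618)(67.2 − 24.2) = 26574 J.
Leg (ii): W = 0.
Leg (iii): W = PᵢVᵢ ln(V_f/Vᵢ) = (14986) ln(24.2/67.2) = -15305 J.
W_net = 26574 − 15305 = 11269 J.

W_net ≈ 11300 J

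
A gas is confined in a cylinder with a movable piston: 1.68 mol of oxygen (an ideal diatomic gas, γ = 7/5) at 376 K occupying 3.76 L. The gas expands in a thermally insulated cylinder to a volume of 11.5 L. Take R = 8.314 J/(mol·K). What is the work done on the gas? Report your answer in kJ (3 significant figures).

Adiabatic: TV^(γ−1) = const with γ = 7/5.
T₂ = T₁ (V₁/V₂)^(γ−1) = 376 × (3.76/11.5)^0.4 = 376 × 0.6394 = 240.4 K.
W_by = nCᵥ(T₁ − T₂) = (1.68)(20.79)(376 − 240.4) = 4734 J.
Work on gas = −W_by = -4734 J.

W ≈ -4.73 kJ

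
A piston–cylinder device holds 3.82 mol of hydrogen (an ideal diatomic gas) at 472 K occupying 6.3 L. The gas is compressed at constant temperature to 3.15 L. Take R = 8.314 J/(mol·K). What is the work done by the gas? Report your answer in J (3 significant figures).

W ≈ -10400 J

Isothermal: W = nRT ln(V₂/V₁).
W = (3.82)(8.314)(472) × ln(3.15/6.3)
  = 14990 × -0.6931
W_by_gas = -10391 J.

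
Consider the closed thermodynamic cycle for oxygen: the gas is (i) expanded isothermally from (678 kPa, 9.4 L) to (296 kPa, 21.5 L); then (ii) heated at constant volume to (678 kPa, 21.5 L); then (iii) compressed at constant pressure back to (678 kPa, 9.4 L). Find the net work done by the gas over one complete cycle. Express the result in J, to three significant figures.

Leg (i): W = PᵢVᵢ ln(V_f/Vᵢ) = (6373) ln(21.5/9.4) = 5273 J.
Leg (ii): W = 0.
Leg (iii): W = PΔV = (678)(9.4 − 21.5) = -8204 J.
W_net = 5273 − 8204 = -2931 J.

W_net ≈ -2930 J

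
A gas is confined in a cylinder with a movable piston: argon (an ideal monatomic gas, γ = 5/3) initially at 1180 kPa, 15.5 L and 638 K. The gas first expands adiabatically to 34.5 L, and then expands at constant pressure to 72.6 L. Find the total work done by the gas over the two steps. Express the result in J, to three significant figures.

Step 1 (adiabatic): W = (P₁V₁ − P₂V₂)/(γ−1) = (18290 − 10729)/0.667 = 11342 J.
After step 1: P = 311 kPa, V = 34.5 L, T = 374.3 K.
Step 2 (isobaric): W = PΔV = (311 kPa)(72.6 − 34.5 L) = 11848 J.
W_total = 11342 + 11848 = 23190 J.

W_total ≈ 23200 J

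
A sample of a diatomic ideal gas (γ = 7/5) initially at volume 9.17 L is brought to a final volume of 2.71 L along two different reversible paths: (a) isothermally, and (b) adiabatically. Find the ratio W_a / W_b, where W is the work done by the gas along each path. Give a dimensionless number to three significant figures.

Path (a) isothermal: W = P₁V₁ ln(V₂/V₁) → W_a/(P₁V₁) = -1.219.
Path (b) adiabatic: W = P₁V₁(1 − (V₁/V₂)^(γ−1))/(γ−1) → W_b/(P₁V₁) = -1.571.
W_a / W_b = -1.219 / -1.571 = 0.7759.

W_a / W_b ≈ 0.776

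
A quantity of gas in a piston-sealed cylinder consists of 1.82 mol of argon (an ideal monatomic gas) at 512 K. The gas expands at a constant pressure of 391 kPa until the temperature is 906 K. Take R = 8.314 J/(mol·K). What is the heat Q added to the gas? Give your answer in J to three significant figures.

Q ≈ 14900 J

Isobaric: W = nRΔT = (1.82)(8.314)(394) = 5962 J.
ΔU = nCᵥΔT with Cᵥ = 3R/2: ΔU = (1.82)(12.47)(394) = 8943 J.
Q = ΔU + W = 8943 + 5962 = 14905 J.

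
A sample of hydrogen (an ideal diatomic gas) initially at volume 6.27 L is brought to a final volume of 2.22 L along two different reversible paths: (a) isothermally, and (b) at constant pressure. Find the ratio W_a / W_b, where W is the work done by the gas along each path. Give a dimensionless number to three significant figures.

W_a / W_b ≈ 1.61

Path (a) isothermal: W = P₁V₁ ln(V₂/V₁) → W_a/(P₁V₁) = -1.038.
Path (b) isobaric: W = P₁(V₂ − V₁) → W_b/(P₁V₁) = -0.6459.
W_a / W_b = -1.038 / -0.6459 = 1.607.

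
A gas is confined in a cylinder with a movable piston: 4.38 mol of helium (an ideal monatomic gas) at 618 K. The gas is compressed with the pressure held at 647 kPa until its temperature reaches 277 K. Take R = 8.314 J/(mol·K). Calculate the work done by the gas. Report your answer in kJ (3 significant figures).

W ≈ -12.4 kJ

Isobaric: W = P ΔV = nR ΔT.
W = (4.38)(8.314)(277 − 618) = -12418 J.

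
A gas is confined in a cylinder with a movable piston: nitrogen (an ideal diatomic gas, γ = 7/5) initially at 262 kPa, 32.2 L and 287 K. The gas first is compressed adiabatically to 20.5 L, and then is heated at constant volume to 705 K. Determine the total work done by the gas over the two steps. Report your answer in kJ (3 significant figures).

W_total ≈ -4.18 kJ

Step 1 (adiabatic): W = (P₁V₁ − P₂V₂)/(γ−1) = (8436 − 10106)/0.4 = -4175 J.
Step 2 (isochoric): W = 0 (constant volume).
W_total = -4175 + 0 = -4175 J.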